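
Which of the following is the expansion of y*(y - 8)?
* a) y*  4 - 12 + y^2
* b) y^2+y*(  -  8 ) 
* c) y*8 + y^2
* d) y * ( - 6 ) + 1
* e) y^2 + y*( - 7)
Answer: b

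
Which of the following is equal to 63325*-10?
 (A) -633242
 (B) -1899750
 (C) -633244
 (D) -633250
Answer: D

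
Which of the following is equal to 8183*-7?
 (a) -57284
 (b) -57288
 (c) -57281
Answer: c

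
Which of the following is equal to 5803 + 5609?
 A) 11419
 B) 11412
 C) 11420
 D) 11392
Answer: B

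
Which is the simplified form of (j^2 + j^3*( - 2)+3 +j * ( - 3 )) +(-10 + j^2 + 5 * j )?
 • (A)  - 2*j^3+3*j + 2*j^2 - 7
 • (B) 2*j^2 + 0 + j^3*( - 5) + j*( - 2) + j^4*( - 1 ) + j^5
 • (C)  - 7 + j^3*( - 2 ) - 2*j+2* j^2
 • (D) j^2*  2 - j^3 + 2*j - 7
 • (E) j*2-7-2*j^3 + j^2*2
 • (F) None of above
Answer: E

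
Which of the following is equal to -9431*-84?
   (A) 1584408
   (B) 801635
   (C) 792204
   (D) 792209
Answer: C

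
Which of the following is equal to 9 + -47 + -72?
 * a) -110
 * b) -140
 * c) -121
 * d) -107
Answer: a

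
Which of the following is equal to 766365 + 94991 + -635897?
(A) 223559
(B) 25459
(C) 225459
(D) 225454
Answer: C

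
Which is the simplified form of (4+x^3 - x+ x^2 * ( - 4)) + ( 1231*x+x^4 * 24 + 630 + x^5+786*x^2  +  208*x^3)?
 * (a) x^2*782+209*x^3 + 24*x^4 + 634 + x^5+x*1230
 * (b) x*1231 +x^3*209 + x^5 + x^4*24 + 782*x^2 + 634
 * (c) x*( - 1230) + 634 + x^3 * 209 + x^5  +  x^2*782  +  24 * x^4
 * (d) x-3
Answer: a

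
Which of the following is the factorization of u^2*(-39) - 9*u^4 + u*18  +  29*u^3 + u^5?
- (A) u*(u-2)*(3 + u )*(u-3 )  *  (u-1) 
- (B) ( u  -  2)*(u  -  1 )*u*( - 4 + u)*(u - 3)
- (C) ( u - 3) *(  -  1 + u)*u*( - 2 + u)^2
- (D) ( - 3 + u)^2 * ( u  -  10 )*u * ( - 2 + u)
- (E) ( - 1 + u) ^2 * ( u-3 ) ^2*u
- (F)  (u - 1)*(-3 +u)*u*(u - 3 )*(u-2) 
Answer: F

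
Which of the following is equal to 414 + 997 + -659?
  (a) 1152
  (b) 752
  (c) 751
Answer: b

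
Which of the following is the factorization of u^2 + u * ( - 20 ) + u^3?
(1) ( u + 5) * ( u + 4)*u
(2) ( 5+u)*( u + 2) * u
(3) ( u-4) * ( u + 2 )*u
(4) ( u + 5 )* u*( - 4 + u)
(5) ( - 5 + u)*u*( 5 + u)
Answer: 4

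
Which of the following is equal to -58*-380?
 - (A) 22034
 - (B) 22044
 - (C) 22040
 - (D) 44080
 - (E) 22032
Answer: C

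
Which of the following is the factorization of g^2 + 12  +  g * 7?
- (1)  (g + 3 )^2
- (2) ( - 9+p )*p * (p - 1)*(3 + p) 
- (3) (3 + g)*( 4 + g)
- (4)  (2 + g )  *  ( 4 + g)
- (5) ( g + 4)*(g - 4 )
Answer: 3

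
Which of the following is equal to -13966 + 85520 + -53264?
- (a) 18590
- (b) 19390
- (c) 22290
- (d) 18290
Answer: d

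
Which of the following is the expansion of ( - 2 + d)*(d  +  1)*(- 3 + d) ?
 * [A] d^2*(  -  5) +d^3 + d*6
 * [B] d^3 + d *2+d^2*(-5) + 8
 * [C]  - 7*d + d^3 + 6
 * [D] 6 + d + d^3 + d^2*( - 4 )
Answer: D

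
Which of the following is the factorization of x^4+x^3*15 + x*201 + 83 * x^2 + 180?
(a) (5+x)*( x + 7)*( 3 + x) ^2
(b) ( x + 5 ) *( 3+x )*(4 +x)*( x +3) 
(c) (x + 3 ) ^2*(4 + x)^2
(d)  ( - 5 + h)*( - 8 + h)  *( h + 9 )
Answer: b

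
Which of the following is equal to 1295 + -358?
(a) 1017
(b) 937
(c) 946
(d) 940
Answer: b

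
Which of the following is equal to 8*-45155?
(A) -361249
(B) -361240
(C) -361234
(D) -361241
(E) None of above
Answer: B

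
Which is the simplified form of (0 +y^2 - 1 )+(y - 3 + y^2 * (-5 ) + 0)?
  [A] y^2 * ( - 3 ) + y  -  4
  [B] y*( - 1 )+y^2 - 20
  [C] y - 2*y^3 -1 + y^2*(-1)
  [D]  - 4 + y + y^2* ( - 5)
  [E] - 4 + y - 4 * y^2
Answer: E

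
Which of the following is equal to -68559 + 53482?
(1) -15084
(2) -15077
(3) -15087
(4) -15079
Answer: 2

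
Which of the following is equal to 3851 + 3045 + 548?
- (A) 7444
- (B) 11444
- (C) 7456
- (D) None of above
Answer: A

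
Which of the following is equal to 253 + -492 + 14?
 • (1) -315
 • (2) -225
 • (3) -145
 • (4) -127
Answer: 2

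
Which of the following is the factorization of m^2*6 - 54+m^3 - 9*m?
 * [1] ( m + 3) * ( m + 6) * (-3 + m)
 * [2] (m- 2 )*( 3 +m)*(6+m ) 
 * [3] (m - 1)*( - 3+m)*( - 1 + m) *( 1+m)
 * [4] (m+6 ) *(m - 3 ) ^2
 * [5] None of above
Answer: 1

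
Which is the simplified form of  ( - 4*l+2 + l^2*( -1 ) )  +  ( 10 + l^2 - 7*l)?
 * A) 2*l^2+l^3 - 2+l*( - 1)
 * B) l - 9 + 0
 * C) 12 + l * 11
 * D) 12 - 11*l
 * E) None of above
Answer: D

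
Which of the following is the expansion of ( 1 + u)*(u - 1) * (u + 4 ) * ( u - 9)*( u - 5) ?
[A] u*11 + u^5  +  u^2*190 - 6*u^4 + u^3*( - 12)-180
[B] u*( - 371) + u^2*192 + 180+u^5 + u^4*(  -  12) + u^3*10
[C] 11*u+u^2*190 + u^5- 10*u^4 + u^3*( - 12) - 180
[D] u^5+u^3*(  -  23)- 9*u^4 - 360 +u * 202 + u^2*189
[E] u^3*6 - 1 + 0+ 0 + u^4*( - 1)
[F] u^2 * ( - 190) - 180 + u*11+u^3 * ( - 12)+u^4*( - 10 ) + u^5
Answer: C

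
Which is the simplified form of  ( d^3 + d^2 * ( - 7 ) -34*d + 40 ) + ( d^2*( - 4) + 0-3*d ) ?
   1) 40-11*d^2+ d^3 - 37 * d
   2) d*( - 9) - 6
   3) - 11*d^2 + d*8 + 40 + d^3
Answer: 1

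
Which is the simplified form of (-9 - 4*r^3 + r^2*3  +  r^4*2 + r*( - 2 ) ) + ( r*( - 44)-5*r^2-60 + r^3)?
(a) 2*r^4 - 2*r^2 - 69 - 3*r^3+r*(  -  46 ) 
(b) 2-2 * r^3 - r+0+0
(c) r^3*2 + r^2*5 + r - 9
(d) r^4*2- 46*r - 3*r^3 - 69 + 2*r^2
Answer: a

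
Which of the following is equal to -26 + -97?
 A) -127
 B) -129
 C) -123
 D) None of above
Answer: C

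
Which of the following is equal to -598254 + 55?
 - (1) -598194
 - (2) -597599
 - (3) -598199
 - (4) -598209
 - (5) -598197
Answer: 3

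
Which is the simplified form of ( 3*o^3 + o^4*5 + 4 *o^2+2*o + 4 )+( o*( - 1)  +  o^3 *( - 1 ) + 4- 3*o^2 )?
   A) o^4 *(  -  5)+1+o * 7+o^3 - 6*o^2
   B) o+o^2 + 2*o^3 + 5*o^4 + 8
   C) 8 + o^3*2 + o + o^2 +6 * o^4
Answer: B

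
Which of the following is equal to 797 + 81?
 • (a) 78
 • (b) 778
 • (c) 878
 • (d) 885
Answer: c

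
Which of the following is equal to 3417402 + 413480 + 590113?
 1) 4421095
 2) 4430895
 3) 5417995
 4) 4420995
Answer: 4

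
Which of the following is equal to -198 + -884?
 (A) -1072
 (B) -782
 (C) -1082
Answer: C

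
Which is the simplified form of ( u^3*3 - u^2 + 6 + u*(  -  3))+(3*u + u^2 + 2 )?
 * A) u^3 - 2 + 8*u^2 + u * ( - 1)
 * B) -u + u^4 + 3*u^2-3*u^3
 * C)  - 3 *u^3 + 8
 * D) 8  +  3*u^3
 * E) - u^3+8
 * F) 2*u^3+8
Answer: D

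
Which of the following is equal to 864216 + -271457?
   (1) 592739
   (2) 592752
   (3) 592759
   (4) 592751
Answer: 3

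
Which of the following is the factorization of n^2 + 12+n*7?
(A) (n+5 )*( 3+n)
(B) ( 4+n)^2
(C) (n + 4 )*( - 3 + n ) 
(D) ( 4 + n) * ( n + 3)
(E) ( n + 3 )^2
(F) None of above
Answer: D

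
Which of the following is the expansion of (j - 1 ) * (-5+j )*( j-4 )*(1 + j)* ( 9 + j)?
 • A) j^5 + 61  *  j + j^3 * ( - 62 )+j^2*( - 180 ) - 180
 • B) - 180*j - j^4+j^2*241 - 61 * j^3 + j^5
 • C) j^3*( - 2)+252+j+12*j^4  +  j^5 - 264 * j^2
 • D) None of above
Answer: D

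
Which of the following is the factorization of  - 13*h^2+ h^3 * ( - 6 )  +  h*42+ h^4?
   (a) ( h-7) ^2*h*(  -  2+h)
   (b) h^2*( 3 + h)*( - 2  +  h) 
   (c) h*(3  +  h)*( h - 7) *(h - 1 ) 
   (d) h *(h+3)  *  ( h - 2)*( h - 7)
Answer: d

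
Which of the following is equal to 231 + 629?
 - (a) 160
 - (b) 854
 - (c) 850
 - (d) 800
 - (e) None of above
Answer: e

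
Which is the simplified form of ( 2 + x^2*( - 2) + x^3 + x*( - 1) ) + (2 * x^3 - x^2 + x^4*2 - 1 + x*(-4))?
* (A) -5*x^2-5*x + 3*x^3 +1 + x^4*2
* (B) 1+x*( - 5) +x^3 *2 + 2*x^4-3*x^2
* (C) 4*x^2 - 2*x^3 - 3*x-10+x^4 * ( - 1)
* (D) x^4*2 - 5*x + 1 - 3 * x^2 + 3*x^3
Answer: D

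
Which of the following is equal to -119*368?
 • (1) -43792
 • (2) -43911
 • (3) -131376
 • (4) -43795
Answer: 1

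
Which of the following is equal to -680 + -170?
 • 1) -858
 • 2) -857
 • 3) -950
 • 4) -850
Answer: 4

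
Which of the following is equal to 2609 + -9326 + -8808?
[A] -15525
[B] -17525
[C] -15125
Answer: A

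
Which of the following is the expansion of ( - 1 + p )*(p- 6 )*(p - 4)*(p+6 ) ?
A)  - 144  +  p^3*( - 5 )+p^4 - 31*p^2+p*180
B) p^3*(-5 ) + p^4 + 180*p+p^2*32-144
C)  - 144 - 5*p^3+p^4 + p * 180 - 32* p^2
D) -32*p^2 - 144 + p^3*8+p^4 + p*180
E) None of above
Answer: C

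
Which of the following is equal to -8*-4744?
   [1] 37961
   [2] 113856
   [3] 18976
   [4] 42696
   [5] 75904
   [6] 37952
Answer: 6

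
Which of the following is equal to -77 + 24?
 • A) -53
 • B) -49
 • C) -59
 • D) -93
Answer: A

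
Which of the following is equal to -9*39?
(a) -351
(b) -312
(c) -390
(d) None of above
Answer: a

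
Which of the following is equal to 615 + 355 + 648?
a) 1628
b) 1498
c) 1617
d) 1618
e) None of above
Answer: d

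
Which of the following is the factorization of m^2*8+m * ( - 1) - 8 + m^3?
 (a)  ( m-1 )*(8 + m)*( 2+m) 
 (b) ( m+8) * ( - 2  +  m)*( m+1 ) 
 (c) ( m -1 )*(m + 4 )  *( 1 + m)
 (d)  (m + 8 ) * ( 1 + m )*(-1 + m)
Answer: d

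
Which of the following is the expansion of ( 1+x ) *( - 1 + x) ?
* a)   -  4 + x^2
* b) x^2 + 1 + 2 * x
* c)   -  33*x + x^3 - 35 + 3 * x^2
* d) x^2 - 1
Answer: d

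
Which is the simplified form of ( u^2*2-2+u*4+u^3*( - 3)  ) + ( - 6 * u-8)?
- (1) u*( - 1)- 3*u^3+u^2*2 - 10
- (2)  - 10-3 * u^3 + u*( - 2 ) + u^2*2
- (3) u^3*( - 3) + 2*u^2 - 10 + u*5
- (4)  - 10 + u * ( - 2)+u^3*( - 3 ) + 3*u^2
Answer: 2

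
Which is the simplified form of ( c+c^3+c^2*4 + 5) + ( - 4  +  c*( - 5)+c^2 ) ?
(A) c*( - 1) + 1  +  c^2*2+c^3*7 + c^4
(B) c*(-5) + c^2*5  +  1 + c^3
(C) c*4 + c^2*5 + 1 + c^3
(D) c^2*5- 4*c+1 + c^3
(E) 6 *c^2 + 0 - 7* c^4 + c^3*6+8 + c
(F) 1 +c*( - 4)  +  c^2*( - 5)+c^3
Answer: D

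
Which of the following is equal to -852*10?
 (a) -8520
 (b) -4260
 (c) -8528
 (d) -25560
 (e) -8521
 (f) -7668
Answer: a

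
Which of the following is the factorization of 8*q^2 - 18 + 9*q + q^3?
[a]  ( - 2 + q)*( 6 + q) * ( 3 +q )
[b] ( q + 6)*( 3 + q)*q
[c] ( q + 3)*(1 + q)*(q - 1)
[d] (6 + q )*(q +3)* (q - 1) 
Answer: d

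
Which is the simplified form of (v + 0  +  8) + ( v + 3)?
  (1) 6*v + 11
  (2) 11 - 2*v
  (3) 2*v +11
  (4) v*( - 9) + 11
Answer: 3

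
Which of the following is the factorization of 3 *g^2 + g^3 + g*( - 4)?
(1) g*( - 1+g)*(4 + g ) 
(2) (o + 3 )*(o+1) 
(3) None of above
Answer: 1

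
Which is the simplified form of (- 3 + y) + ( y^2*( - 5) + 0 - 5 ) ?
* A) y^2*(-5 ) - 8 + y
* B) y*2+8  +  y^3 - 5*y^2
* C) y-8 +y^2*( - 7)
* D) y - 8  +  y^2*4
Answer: A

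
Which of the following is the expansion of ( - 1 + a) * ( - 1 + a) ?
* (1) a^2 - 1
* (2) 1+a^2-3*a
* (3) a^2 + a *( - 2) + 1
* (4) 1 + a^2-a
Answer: 3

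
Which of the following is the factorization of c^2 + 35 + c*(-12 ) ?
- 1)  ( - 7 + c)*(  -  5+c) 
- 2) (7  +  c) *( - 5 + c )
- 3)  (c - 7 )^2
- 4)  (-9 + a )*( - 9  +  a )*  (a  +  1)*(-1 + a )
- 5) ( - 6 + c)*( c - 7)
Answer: 1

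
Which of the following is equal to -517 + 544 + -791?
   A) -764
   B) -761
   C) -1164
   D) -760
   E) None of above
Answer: A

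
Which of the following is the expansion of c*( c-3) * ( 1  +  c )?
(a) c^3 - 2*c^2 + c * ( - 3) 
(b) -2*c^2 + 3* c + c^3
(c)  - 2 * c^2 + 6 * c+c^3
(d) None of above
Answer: a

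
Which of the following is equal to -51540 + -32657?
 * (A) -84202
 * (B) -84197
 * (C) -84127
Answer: B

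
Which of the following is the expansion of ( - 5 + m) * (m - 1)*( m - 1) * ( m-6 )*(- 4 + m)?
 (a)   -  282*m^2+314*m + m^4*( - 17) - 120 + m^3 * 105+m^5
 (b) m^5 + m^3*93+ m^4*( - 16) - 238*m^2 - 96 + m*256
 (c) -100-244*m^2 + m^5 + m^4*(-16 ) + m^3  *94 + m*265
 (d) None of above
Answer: d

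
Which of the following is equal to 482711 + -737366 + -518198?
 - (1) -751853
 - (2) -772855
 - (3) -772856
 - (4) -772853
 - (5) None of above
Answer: 4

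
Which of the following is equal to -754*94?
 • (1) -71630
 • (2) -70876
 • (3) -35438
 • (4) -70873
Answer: 2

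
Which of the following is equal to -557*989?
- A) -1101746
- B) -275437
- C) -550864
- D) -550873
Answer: D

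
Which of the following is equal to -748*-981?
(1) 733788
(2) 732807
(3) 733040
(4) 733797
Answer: 1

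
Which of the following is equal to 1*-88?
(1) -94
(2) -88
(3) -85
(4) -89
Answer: 2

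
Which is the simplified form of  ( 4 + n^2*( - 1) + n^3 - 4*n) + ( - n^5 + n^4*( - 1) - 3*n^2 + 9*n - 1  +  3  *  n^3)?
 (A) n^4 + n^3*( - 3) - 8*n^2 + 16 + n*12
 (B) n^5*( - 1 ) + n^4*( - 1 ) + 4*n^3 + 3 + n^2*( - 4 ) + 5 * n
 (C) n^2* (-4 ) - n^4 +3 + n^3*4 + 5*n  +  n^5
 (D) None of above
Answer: B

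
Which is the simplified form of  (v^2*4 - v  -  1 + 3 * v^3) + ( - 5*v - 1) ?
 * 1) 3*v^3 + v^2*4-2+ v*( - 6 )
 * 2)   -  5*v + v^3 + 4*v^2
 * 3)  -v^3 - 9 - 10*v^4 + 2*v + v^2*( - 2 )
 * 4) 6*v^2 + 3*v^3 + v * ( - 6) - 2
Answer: 1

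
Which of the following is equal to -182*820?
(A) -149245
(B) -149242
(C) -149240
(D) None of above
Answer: C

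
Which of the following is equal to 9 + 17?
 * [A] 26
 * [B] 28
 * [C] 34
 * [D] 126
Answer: A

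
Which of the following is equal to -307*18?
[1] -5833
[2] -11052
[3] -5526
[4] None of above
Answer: 3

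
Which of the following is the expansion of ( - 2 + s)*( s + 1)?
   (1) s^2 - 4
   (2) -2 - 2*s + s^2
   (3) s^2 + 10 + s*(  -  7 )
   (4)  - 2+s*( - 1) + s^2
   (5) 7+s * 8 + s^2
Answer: 4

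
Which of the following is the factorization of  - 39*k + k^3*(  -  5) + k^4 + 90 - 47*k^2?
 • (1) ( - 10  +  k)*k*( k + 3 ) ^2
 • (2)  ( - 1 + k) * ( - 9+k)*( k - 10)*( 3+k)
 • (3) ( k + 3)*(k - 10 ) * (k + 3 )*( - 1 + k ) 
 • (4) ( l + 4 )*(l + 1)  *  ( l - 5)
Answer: 3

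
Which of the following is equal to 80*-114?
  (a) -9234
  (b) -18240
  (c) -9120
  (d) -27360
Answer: c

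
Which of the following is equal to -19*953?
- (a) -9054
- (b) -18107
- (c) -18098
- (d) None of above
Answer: b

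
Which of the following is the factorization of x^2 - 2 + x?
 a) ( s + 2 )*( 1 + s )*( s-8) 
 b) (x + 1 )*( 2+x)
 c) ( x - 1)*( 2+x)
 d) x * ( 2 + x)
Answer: c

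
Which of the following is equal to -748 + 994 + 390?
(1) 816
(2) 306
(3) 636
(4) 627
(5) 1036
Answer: 3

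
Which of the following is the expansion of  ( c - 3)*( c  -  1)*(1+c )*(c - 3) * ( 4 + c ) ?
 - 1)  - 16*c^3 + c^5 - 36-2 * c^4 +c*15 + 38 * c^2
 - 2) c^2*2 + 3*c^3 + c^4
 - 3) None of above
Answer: 1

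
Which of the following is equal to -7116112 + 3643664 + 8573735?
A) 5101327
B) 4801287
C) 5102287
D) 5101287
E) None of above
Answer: D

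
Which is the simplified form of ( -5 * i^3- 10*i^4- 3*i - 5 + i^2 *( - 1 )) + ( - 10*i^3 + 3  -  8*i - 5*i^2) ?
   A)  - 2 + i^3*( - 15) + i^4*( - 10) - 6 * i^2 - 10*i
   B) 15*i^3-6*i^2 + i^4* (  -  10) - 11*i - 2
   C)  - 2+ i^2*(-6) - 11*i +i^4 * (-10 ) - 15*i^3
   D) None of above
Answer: C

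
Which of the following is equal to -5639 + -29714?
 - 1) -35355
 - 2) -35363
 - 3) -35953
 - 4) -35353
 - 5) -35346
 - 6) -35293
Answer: 4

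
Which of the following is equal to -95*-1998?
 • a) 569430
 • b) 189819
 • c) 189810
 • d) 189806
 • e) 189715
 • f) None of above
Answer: c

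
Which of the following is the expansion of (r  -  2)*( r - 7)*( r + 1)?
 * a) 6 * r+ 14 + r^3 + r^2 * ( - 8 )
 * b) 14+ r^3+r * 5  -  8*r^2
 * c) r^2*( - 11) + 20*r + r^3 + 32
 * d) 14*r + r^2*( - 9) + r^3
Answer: b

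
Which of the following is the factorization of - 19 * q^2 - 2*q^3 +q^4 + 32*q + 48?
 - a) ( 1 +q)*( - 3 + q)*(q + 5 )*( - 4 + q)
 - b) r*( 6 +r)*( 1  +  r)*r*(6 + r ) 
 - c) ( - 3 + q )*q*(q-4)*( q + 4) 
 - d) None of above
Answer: d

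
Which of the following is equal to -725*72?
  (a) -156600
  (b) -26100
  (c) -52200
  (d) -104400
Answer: c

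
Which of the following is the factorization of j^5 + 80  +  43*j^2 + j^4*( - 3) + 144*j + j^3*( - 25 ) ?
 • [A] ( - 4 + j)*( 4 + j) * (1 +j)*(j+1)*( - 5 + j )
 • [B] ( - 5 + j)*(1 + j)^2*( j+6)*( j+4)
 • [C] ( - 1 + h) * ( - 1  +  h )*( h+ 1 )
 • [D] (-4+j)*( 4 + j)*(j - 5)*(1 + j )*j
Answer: A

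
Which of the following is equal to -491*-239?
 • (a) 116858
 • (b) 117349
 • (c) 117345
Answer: b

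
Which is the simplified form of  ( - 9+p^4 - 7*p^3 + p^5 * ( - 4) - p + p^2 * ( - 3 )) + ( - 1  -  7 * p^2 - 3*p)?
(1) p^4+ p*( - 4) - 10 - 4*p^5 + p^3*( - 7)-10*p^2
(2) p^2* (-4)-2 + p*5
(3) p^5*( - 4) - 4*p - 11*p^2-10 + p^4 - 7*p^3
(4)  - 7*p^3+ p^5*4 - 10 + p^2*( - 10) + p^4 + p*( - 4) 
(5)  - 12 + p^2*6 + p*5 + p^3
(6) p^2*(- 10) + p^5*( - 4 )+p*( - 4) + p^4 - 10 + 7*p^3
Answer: 1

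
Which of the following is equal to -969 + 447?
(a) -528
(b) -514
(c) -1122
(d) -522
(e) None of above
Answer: d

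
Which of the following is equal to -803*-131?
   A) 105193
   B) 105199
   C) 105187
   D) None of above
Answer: A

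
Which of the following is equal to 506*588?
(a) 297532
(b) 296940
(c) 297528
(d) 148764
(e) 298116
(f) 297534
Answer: c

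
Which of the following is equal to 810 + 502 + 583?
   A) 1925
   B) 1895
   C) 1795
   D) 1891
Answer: B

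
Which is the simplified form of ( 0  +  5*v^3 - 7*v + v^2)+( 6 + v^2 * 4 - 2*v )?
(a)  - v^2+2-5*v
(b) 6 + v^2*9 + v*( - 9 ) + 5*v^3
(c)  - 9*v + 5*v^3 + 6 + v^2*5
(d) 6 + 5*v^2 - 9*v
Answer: c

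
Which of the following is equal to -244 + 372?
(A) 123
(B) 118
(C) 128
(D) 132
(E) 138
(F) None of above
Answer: C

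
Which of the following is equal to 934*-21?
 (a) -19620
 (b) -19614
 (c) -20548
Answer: b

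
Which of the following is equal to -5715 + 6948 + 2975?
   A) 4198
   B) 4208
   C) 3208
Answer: B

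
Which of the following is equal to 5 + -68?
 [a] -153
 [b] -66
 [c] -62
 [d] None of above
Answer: d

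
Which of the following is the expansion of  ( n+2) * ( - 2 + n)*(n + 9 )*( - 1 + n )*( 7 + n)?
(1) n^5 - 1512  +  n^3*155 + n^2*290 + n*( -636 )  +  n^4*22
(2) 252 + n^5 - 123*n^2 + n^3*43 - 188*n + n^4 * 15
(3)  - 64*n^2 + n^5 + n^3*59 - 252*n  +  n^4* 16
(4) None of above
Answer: 2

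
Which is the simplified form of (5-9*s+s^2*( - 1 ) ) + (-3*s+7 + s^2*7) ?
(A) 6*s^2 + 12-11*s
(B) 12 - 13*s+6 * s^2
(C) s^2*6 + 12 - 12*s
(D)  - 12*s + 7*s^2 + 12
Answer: C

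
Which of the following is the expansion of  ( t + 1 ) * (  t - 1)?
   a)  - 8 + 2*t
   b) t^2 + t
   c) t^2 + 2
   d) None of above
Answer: d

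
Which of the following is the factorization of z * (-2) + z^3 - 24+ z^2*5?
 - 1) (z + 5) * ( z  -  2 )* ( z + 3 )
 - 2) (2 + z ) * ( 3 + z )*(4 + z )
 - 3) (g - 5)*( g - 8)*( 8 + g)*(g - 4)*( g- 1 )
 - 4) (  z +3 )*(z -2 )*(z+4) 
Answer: 4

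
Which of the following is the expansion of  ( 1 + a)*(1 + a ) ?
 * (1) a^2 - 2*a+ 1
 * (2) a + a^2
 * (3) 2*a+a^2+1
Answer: 3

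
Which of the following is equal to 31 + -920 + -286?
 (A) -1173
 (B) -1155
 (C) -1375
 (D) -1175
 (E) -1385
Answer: D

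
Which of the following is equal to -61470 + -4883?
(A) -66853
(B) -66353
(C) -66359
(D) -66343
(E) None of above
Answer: B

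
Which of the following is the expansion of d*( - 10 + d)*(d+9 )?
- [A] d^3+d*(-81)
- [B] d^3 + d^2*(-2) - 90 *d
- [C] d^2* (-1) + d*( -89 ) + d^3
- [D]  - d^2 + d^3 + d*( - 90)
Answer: D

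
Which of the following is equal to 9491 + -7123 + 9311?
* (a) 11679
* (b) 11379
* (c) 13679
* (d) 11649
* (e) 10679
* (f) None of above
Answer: a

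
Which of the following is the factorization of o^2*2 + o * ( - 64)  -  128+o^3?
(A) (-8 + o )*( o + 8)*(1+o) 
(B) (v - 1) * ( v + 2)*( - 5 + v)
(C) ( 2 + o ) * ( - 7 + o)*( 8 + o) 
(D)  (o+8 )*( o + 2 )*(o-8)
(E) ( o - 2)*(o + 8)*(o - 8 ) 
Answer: D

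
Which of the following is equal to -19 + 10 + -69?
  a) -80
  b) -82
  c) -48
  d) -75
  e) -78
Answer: e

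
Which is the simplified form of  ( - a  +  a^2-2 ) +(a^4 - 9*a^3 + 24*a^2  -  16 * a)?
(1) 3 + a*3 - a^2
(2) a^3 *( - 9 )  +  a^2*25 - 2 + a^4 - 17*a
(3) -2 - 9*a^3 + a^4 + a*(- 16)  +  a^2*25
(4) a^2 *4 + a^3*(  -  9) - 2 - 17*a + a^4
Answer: 2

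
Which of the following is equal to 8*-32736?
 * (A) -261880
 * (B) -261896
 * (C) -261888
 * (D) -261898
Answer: C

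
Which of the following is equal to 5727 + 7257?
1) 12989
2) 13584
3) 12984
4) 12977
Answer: 3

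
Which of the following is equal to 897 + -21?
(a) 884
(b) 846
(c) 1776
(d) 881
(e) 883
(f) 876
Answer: f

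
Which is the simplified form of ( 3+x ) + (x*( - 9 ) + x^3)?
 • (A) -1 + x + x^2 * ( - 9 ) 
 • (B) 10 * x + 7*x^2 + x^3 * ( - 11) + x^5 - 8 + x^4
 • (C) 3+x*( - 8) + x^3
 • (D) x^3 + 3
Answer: C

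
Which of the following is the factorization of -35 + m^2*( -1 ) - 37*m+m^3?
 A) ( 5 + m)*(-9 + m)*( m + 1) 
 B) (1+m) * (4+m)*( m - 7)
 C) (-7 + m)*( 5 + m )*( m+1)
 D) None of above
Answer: C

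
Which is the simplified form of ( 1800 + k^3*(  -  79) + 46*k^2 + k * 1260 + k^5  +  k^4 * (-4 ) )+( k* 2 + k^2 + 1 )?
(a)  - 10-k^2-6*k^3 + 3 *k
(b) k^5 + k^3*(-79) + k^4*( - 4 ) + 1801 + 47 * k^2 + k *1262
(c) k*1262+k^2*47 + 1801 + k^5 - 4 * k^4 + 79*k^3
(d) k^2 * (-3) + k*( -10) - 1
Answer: b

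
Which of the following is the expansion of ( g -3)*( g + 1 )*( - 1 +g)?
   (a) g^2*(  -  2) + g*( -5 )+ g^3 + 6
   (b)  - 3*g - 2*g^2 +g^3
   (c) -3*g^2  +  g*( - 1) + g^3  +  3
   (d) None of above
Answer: c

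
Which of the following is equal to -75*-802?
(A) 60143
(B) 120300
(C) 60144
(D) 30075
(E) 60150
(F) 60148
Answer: E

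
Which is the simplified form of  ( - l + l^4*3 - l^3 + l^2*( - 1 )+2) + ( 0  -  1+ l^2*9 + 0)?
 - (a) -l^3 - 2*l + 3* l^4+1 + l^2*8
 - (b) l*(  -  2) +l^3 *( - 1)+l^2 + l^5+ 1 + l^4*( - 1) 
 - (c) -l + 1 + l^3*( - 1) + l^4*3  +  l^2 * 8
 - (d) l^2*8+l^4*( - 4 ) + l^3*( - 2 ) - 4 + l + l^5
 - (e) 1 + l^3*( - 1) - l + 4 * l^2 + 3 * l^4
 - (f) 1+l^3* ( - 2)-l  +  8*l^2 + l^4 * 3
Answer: c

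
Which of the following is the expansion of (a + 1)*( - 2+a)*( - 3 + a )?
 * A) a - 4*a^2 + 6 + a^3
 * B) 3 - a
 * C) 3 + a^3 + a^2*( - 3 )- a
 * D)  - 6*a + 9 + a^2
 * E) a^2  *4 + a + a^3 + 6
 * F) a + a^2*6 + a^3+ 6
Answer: A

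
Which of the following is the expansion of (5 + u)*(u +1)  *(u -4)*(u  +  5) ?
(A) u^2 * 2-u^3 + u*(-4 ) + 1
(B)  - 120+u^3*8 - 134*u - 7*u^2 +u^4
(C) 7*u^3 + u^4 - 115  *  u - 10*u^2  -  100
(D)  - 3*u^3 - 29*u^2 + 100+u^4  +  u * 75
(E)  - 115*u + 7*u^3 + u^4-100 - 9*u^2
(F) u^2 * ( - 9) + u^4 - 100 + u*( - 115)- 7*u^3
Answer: E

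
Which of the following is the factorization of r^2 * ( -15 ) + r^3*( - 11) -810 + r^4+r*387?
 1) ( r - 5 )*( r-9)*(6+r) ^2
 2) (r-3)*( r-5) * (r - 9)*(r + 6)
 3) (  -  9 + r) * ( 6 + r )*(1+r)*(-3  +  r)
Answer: 2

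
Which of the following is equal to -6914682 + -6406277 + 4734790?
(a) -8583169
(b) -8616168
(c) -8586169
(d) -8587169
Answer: c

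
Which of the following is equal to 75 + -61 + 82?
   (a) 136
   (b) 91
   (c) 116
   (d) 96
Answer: d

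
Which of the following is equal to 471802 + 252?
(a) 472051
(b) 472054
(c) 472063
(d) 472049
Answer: b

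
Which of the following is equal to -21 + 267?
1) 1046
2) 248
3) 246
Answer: 3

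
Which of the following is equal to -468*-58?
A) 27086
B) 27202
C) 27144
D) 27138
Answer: C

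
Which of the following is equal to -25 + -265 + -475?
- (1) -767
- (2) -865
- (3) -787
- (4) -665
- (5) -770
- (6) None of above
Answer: 6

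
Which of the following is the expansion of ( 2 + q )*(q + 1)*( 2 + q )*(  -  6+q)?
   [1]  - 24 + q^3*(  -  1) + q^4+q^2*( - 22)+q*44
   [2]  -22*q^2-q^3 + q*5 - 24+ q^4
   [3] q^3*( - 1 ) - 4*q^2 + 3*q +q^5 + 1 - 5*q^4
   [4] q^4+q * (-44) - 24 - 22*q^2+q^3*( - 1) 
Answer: 4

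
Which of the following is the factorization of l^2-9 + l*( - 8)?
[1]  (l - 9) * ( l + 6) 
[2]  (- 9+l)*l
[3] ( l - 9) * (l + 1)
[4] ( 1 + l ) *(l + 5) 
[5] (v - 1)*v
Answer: 3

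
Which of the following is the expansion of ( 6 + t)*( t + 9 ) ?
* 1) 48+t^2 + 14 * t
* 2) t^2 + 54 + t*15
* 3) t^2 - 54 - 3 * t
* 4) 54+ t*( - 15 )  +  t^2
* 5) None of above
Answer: 2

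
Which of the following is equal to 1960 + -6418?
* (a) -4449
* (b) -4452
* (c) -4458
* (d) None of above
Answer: c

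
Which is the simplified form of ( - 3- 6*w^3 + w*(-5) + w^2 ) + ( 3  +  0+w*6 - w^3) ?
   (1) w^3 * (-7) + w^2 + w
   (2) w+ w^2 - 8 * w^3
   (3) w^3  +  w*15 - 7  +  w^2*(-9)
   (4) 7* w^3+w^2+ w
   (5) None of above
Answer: 1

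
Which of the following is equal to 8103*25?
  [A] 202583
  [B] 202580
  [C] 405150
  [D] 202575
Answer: D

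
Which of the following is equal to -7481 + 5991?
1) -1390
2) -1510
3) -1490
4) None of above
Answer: 3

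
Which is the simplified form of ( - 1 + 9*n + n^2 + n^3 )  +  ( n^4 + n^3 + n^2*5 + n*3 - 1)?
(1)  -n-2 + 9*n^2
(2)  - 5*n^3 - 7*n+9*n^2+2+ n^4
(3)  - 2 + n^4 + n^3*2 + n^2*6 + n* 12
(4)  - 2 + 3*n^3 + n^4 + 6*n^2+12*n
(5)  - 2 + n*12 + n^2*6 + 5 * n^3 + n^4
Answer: 3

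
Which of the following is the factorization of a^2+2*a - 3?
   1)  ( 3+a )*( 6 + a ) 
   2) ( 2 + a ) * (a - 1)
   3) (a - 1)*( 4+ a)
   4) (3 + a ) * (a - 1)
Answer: 4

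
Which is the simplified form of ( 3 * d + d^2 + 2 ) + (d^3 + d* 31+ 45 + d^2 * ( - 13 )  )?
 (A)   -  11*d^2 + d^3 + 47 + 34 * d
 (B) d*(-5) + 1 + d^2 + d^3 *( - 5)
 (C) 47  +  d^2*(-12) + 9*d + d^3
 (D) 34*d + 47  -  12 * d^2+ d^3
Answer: D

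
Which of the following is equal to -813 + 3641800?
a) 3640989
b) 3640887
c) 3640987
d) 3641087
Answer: c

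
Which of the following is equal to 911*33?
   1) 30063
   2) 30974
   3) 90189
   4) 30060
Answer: 1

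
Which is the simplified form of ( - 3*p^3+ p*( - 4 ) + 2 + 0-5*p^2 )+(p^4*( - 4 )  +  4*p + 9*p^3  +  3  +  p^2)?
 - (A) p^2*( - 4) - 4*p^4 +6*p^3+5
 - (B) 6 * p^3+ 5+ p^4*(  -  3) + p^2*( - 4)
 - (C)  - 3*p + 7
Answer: A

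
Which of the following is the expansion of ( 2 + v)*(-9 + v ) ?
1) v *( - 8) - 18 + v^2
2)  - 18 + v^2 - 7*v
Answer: 2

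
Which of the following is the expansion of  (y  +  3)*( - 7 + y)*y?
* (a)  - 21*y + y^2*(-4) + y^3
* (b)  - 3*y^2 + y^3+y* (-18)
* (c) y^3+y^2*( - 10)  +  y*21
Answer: a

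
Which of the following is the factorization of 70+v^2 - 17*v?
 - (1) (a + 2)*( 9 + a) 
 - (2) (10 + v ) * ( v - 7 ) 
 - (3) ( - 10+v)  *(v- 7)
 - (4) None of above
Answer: 3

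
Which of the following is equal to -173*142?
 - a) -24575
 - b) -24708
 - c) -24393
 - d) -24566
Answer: d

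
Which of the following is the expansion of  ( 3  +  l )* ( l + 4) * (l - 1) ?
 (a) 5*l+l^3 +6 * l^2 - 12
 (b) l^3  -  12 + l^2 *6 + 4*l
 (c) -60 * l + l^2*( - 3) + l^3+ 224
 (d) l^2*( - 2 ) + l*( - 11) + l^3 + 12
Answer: a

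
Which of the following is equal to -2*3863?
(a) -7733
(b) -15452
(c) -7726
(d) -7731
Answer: c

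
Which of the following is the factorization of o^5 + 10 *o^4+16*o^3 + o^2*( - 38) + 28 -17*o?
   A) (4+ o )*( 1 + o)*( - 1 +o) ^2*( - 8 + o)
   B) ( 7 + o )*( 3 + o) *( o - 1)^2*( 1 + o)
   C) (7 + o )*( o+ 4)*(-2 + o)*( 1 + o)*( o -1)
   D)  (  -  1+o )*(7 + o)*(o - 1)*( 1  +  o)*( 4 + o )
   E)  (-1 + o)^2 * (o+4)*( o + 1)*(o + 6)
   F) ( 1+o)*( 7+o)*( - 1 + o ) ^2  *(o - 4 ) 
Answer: D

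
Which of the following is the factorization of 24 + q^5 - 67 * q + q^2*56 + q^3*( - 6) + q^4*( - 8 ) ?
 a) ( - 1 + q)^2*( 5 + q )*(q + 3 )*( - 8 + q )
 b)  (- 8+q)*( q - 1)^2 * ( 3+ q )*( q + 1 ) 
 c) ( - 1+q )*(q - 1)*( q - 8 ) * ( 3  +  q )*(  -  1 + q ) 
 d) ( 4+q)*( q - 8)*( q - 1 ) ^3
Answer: c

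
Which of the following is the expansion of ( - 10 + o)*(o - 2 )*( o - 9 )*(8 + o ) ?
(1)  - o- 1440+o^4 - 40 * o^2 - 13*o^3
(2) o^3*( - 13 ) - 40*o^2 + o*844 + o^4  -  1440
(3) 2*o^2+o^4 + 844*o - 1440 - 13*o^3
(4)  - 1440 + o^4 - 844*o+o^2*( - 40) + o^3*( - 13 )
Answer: 2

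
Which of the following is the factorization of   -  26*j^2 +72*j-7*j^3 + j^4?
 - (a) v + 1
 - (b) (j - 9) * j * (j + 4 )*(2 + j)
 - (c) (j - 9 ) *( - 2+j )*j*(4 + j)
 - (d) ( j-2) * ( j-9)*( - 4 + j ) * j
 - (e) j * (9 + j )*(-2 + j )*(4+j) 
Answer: c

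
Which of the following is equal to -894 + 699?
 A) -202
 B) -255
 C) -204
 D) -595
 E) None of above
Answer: E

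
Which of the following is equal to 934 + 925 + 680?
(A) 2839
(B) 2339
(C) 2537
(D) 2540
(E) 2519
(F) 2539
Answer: F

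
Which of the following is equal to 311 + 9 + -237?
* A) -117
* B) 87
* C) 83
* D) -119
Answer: C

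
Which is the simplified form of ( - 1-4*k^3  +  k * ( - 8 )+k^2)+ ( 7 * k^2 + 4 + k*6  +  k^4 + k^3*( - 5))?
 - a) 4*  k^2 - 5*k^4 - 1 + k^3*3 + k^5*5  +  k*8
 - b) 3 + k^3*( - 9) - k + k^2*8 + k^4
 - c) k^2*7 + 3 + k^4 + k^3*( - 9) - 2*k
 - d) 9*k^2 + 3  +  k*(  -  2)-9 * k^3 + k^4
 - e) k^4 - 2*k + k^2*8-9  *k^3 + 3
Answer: e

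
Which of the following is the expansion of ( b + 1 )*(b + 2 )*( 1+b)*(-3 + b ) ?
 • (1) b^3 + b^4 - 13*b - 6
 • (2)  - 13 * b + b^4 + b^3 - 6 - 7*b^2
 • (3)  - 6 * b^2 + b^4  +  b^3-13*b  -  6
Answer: 2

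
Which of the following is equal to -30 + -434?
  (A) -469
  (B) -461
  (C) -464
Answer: C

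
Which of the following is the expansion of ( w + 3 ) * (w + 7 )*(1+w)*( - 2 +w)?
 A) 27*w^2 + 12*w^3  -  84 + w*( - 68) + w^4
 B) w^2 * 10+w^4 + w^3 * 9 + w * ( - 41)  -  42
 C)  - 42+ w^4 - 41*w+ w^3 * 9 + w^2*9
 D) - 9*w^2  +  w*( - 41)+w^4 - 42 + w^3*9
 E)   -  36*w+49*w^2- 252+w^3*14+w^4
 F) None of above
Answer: C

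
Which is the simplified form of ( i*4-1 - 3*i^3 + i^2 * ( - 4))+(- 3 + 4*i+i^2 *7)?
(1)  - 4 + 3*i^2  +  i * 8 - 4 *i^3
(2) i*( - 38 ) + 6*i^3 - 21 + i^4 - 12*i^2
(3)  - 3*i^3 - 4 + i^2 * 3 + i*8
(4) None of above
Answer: 3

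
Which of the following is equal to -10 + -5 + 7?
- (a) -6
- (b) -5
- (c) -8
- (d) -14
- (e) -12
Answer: c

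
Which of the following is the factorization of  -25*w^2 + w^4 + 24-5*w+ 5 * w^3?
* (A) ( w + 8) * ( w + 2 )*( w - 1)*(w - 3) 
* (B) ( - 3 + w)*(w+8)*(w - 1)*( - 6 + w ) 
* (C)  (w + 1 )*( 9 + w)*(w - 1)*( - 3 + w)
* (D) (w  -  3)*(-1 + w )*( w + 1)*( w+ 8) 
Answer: D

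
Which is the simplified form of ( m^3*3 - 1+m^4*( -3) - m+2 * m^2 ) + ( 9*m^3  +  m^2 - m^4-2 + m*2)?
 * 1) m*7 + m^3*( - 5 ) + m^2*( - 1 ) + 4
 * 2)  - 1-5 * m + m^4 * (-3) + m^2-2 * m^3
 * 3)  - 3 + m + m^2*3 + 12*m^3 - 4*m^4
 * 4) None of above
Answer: 3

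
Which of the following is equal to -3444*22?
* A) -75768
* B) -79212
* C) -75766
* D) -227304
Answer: A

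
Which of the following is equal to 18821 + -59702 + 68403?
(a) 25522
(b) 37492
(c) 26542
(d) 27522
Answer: d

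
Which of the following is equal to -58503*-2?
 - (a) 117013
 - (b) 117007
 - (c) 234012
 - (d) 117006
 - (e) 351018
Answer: d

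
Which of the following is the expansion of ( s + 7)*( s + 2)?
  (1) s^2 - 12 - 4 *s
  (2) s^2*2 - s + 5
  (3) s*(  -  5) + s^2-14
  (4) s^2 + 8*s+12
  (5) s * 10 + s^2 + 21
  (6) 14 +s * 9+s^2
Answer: 6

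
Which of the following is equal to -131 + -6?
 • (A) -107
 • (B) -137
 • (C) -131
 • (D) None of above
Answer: B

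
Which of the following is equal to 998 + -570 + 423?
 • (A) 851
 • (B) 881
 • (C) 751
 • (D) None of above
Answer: A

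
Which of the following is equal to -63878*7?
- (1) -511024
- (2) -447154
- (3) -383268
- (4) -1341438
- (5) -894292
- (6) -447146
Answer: 6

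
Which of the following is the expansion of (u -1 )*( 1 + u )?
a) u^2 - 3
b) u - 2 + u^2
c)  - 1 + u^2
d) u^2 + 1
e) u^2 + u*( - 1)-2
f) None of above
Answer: c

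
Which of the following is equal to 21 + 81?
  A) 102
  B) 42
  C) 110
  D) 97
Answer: A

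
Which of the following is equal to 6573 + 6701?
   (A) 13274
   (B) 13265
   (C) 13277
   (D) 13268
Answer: A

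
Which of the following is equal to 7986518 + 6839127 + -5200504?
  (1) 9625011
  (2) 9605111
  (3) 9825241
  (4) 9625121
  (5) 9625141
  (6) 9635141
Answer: 5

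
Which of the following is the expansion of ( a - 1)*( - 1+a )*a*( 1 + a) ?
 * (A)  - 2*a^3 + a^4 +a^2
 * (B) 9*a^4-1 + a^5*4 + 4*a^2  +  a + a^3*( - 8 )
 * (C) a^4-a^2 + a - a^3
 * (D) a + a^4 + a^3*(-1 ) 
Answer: C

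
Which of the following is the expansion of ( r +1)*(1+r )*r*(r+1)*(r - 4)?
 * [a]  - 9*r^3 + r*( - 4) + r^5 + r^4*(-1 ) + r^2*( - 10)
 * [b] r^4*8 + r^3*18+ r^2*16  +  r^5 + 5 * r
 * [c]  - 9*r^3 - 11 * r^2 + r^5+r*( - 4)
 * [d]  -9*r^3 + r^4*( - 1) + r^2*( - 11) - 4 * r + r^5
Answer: d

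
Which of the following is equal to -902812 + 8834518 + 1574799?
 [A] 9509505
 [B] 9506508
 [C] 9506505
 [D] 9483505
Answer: C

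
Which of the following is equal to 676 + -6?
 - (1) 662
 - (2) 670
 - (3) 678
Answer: 2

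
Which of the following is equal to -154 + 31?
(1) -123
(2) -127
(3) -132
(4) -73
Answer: 1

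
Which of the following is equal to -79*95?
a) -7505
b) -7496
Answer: a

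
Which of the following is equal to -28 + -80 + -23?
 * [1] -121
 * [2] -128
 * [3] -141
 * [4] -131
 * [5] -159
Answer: 4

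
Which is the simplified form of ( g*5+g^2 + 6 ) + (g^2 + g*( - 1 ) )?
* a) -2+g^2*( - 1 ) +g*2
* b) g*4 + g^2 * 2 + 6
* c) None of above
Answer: b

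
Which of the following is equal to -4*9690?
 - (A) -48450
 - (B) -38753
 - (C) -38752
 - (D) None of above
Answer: D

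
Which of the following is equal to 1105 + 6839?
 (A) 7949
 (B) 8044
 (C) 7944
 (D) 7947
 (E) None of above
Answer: C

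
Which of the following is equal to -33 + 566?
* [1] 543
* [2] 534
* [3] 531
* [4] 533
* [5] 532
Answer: 4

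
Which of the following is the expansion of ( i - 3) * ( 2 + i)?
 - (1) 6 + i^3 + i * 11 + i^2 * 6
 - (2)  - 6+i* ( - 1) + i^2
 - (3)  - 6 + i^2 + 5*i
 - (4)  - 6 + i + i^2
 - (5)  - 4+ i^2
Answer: 2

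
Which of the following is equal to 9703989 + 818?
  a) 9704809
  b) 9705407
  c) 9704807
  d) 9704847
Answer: c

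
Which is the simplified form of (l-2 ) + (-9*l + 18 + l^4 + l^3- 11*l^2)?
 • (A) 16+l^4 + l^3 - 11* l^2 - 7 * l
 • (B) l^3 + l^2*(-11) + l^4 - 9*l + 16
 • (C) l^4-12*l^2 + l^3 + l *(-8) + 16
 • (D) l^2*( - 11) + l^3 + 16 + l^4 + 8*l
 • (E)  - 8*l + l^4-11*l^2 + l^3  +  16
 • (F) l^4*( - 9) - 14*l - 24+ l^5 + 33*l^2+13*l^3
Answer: E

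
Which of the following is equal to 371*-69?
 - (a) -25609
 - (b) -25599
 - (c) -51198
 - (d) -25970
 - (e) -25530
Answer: b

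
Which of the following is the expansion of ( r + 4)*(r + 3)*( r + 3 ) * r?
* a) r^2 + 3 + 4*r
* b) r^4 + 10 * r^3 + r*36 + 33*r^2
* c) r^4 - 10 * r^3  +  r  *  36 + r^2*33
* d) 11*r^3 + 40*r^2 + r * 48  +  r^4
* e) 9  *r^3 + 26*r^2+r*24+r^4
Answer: b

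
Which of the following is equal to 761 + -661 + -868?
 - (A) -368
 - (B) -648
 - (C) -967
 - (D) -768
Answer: D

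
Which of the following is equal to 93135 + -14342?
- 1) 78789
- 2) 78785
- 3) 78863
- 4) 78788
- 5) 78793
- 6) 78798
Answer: 5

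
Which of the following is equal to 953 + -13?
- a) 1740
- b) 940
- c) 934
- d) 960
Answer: b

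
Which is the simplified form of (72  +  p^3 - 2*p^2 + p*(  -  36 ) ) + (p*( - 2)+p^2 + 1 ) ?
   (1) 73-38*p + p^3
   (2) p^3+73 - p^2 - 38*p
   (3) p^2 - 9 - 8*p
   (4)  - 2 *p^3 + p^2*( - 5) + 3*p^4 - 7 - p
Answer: 2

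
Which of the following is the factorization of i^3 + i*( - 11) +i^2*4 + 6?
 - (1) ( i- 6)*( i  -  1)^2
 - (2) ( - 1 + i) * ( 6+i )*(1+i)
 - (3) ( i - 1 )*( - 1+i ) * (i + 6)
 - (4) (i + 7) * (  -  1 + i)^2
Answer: 3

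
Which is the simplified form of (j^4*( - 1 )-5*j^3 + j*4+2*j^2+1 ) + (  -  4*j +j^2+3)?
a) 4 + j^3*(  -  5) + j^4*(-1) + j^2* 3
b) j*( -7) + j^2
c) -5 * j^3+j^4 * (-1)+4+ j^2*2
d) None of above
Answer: a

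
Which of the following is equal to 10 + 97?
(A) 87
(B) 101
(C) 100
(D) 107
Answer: D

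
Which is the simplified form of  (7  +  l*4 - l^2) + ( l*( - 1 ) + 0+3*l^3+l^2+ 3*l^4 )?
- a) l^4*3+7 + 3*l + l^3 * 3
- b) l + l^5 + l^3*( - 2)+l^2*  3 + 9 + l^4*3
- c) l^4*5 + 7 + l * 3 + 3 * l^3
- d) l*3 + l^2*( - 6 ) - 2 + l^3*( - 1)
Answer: a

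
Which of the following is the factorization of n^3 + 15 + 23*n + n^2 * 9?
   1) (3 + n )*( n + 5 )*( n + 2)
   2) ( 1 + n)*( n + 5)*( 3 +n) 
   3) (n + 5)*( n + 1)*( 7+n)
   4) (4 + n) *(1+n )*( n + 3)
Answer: 2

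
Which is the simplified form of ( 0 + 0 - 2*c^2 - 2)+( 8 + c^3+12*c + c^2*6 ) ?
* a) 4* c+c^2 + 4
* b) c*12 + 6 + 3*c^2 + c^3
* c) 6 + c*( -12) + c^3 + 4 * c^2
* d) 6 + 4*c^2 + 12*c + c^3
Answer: d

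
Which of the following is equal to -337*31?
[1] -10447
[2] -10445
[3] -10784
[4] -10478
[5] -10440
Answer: 1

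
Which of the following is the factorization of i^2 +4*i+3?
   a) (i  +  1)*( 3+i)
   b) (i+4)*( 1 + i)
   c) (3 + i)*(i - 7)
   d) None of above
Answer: a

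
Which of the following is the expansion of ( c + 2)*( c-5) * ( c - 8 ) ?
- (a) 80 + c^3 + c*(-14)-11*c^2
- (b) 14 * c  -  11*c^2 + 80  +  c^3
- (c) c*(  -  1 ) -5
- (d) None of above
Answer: b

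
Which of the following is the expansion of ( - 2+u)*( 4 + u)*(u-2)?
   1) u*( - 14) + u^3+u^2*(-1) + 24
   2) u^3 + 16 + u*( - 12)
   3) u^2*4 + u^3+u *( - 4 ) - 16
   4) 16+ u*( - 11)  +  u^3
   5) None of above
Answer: 2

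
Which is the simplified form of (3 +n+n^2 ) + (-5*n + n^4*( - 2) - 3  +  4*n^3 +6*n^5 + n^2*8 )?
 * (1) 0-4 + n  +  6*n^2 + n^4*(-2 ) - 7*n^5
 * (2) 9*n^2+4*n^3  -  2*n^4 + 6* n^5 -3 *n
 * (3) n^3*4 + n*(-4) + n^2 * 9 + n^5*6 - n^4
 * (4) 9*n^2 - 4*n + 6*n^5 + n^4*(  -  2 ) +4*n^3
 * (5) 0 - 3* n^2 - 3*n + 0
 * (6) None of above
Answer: 4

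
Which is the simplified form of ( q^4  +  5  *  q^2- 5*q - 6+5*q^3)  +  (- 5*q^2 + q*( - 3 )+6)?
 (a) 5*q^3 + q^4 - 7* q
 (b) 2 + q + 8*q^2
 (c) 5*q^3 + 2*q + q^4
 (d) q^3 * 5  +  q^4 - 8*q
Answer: d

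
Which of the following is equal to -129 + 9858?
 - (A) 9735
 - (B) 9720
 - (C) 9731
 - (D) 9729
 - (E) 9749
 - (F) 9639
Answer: D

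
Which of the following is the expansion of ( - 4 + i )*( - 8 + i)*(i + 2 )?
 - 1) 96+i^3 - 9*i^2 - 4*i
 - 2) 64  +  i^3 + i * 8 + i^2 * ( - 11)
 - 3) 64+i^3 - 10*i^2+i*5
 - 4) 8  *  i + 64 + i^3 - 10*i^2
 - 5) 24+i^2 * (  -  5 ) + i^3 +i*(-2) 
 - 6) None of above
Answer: 4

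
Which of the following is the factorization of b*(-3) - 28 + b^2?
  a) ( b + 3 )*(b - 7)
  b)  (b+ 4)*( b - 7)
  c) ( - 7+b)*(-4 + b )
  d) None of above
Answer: b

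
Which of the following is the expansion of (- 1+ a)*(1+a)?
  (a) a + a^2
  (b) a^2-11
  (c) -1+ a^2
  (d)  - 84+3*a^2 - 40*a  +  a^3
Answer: c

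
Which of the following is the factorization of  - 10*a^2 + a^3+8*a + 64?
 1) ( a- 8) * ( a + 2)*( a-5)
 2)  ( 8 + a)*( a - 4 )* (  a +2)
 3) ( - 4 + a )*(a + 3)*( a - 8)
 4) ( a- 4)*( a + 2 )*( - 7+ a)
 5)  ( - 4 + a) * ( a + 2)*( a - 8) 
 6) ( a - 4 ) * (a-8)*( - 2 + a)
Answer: 5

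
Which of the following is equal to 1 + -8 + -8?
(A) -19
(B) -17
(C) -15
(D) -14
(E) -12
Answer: C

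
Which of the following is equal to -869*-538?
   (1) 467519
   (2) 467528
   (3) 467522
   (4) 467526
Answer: 3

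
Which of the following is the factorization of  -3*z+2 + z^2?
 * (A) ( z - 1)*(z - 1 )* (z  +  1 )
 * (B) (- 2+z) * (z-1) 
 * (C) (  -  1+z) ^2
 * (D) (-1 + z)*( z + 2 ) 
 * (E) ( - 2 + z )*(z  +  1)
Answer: B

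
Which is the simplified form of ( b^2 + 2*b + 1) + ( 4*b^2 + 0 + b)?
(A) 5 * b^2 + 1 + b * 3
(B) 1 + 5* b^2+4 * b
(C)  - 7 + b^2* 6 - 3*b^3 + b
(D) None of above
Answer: A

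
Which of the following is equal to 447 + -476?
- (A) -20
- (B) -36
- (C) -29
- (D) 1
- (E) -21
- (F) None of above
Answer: C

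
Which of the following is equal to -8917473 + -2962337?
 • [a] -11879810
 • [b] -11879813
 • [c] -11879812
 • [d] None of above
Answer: a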